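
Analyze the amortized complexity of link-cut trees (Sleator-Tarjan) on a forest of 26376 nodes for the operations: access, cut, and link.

Link-cut trees represent the forest using splay trees over preferred paths. With potential Phi = sum over nodes of log(size of virtual subtree), each access on 26376 nodes is O(log 26376) = O(log n) amortized by the splay-tree access lemma. Cut and link are O(1) plus one access.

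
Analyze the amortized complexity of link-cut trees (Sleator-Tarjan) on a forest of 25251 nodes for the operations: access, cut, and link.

Link-cut trees represent the forest using splay trees over preferred paths. With potential Phi = sum over nodes of log(size of virtual subtree), each access on 25251 nodes is O(log 25251) = O(log n) amortized by the splay-tree access lemma. Cut and link are O(1) plus one access.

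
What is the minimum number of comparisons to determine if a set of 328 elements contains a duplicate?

Determining if 328 elements are all distinct requires Omega(n log n) comparisons in the comparison model. This follows from the element distinctness lower bound.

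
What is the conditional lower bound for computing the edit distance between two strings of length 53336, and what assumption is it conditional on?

Under SETH (the Strong Exponential Time Hypothesis), edit distance on length-53336 strings cannot be computed in O(n^(2-epsilon)) time for any epsilon > 0 (Backurs-Indyk). The reduction is from CNF-SAT via the orthogonal vectors problem.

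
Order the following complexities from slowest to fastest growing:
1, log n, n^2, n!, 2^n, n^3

Ordered by growth rate: 1 < log n < n^2 < n^3 < 2^n < n!.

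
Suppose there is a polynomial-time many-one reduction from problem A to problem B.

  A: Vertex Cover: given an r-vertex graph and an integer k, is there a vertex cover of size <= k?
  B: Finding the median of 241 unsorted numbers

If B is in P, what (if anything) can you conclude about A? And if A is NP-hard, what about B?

A poly-time reduction A <=_p B means any A-instance can be transformed to a B-instance in poly time.
If B is in P: compose the reduction with B's poly-time algorithm to solve A in poly time, so A is in P.
If A is NP-hard: every NP problem reduces to A, which reduces to B; composing reductions, every NP problem reduces to B, so B is NP-hard.
(Here in fact A is NP-complete and B is in P, so no such reduction is known -- its existence would imply P = NP; the analysis concerns only what the assumed reduction would or would not let you conclude.)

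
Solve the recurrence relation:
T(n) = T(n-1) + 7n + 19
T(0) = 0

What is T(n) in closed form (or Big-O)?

Dominant term in sum is 7*sum(i, i=1..n) = 7*n*(n+1)/2 = O(n^2).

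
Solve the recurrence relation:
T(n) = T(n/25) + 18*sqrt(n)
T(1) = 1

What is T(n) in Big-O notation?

Each level contributes sqrt(n/25^k). Geometric series with ratio 1/sqrt(25) < 1 sums to O(sqrt(n)).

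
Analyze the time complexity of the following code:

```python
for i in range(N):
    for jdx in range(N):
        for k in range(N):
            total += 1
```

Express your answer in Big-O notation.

Time complexity: O(n^3).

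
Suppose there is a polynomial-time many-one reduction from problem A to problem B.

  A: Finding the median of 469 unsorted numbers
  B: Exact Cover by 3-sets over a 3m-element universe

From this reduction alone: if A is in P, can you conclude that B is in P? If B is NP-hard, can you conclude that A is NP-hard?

A poly-time reduction A <=_p B transfers tractability DOWN (B easy => A easy) and hardness UP (A hard => B hard), not the reverse.
From A in P, the reduction alone does NOT give B in P: any problem in P trivially reduces to SAT, yet SAT is not known to be in P.
From B NP-hard, the reduction alone does NOT give A NP-hard: again, easy problems reduce to hard ones.
(Here in fact A is P and B is NP-complete.)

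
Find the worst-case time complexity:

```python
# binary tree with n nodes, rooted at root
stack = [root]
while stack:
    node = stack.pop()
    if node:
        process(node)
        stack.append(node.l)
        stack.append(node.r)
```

Time complexity: O(n).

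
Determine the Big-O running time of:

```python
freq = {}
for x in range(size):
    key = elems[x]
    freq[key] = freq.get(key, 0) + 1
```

Time complexity: O(n).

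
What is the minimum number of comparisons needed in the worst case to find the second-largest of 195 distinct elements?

Lower bound: finding the max needs 195-1 comparisons. By the adversary weight-doubling argument, the max must personally win >= ceil(log_2(195)) = 8 comparisons; the 2nd-largest is among those 8 losers, needing 8-1 more comparisons. Total >= 195-1 + 8-1 = 201. A balanced knockout tournament achieves this.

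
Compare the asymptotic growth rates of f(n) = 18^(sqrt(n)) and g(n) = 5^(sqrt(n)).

f(n) = 18^(sqrt(n)) grows faster: ratio is (18/5)^(sqrt(n)) -> infinity since 18/5 > 1.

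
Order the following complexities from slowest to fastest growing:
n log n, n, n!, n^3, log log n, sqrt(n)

Ordered by growth rate: log log n < sqrt(n) < n < n log n < n^3 < n!.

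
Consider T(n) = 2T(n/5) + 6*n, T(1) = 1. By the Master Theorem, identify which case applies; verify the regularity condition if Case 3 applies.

a=2, b=5, f(n)=6*n.
log_5(2) = 0.4307 < 1.
f(n) = Omega(n^(0.4307+epsilon)) for some epsilon > 0, so Case 3 is the candidate.
Regularity: a*f(n/b) = 2*6*(n/5)^1 = (2/5)*6*n^1 <= c*f(n) with c = 2/5 < 1. Satisfied.
Case 3: T(n) = Theta(n).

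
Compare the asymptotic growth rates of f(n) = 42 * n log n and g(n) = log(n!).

f(n) = 42 * n log n and g(n) = log(n!) are Theta of each other: Stirling: log(n!) = n log n - n + O(log n) = Theta(n log n); the constant 42 doesn't change the Theta class.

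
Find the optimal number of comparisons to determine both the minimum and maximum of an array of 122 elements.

Naive approach: 242 comparisons (121 for max + 121 for min).
Optimal: Compare elements in pairs first (floor(n/2) = 61 comparisons), then find max among winners and min among losers (60 comparisons each).
Total: ceil(3n/2) - 2 = 181 comparisons. An adversary argument shows this is also a lower bound.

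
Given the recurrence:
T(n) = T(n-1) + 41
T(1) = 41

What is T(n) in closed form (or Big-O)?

Unrolling: T(n) = T(n-1) + 41 = T(n-2) + 2*41 = ... = T(1) + (n-1)*41 = 41 + (n-1)*41 = 41n.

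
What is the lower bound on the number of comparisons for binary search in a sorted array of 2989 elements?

With 2989 possible positions, we need at least ceil(log_2(2989)) = 12 comparisons. Each comparison splits the remaining candidates by at most half.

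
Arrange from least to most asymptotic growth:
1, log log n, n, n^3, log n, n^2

Ordered by growth rate: 1 < log log n < log n < n < n^2 < n^3.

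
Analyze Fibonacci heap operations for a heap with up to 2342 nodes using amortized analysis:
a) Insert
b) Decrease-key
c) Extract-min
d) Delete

Fibonacci heaps use lazy consolidation. Potential function Phi = t + 2m (t = number of trees, m = marked nodes).
- Insert: O(1) actual, Delta Phi = +1 (one new tree) => O(1) amortized.
- Decrease-key: with c cascading cuts, actual cost is O(c); Delta Phi <= c - 2(c-1) + 2 = 4 - c (c new trees; >= c-1 marks cleared; <= 1 new mark). Amortized O(c) + (4 - c) = O(1).
- Extract-min: O(D(n) + t) actual; consolidation drops t to <= D(n)+1, so Delta Phi pays for the t term. D(n) = O(log n) for n = 2342 => O(log n) amortized.
- Delete: decrease-key to -inf then extract-min = O(log n).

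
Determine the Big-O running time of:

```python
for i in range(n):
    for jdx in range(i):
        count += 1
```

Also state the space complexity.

Time complexity: O(n^2).
Space complexity: O(1).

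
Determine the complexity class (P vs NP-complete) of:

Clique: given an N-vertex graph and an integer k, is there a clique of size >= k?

This problem is NP-complete: complement of Independent Set / Vertex Cover (with k part of the input).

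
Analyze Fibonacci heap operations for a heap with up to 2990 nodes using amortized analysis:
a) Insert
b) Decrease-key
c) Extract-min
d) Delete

Fibonacci heaps use lazy consolidation. Potential function Phi = t + 2m (t = number of trees, m = marked nodes).
- Insert: O(1) actual, Delta Phi = +1 (one new tree) => O(1) amortized.
- Decrease-key: with c cascading cuts, actual cost is O(c); Delta Phi <= c - 2(c-1) + 2 = 4 - c (c new trees; >= c-1 marks cleared; <= 1 new mark). Amortized O(c) + (4 - c) = O(1).
- Extract-min: O(D(n) + t) actual; consolidation drops t to <= D(n)+1, so Delta Phi pays for the t term. D(n) = O(log n) for n = 2990 => O(log n) amortized.
- Delete: decrease-key to -inf then extract-min = O(log n).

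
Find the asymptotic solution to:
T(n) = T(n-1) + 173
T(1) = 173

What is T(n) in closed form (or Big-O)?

Unrolling: T(n) = T(n-1) + 173 = T(n-2) + 2*173 = ... = T(1) + (n-1)*173 = 173 + (n-1)*173 = 173n.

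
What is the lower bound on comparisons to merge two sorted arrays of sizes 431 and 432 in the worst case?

Adversary: with |431 - 432| <= 1 the inputs can be fully interleaved so that every adjacent pair in the merged output comes from different arrays. Then each of the 862 adjacent pairs must be directly compared, or the algorithm cannot determine their relative order. Standard merge meets this bound.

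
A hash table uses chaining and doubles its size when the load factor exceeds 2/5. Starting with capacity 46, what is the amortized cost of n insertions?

Rehashing occurs when load exceeds 2/5. Total rehash cost is geometric series summing to O(n). Each insertion itself is O(1). Amortized: O(1).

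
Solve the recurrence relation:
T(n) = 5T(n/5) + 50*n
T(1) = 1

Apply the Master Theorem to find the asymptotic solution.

a=5, b=5, f(n)=50*n. log_5(5) = 1. Case 2: T(n) = O(n log n).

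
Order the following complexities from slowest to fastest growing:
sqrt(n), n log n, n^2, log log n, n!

Ordered by growth rate: log log n < sqrt(n) < n log n < n^2 < n!.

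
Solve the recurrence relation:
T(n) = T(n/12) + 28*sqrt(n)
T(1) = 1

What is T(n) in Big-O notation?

Each level contributes sqrt(n/12^k). Geometric series with ratio 1/sqrt(12) < 1 sums to O(sqrt(n)).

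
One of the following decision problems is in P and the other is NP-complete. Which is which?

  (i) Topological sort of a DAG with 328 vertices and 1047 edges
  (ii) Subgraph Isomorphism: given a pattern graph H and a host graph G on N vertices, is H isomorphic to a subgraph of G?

(i) is P: DFS-based topological sort runs in O(V+E).
(ii) is NP-complete: generalizes Clique and Hamiltonian Path (pattern size is part of the input).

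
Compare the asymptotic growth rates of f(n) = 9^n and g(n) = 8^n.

f(n) = 9^n grows faster: (9/8)^n -> infinity since 9/8 > 1.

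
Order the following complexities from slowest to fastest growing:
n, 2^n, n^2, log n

Ordered by growth rate: log n < n < n^2 < 2^n.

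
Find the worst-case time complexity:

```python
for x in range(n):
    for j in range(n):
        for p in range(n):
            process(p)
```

Time complexity: O(n^3).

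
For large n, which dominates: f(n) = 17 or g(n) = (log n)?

g(n) = (log n) grows faster: any unbounded function dominates a constant.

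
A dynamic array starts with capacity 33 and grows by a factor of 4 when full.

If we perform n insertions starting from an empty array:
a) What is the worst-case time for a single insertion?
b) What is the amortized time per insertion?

(a) Worst-case single insertion: O(n) -- when the array is full at capacity c, the resize copies all c elements, and c can be Theta(n).
(b) Resizes happen at sizes 33, 132, 528, ... Total copy cost for n insertions: 33 + 132 + ... = O(n) (geometric series with ratio 1/4). Amortized cost per insertion: O(n)/n = O(1).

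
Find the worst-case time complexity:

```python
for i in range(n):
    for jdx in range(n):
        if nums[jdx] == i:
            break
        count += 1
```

Time complexity: O(n^2).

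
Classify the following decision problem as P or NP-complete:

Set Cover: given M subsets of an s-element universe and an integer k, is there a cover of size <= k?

This problem is NP-complete: one of Karp's 21 NP-complete problems (with k part of the input).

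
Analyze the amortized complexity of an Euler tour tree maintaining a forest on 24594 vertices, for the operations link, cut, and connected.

An Euler tour tree stores each tree's Euler tour as a balanced BST keyed by tour position. On 24594 vertices: link concatenates two tours via O(1) splits/joins of size <= 2*24594 (O(log n)); cut splits the tour at the two occurrences of the edge (O(log n)); connected compares BST roots (O(log n) to find the root). All O(log n) amortized.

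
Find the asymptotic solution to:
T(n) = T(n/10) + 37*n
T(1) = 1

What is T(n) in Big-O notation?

Geometric series: 37*n*(1 + 1/10 + 1/10^2 + ...) = O(n). T(n) = O(n).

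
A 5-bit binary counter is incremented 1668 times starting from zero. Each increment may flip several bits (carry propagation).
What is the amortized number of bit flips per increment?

Bit i flips on every 2^i-th increment, so over 1668 increments bit i flips floor(1668/2^i) times. Summing over i: total flips < 2 * 1668. Amortized: < 2 = O(1) per increment.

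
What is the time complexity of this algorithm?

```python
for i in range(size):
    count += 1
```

Time complexity: O(n).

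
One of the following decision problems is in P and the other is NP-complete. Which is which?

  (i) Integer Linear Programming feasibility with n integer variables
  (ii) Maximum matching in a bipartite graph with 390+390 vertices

(i) is NP-complete: ILP feasibility is NP-complete (LP relaxation is in P).
(ii) is P: Hopcroft-Karp runs in O(E sqrt(V)).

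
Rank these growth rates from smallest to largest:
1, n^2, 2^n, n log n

Ordered by growth rate: 1 < n log n < n^2 < 2^n.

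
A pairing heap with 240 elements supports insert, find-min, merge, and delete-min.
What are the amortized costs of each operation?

Pairing heaps are self-adjusting heap-ordered trees. Insert and merge link two roots: O(1). Find-min reads the root: O(1). Delete-min removes the root, then pairs children in two passes; amortized cost is O(log 240) = O(log n).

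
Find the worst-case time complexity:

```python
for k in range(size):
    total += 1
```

Time complexity: O(n).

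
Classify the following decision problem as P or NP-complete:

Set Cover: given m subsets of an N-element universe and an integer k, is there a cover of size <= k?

This problem is NP-complete: one of Karp's 21 NP-complete problems (with k part of the input).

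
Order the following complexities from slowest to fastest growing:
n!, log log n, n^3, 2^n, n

Ordered by growth rate: log log n < n < n^3 < 2^n < n!.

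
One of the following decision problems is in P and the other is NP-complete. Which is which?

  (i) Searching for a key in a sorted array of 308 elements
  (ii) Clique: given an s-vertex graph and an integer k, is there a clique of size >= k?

(i) is P: binary search runs in O(log n).
(ii) is NP-complete: complement of Independent Set / Vertex Cover (with k part of the input).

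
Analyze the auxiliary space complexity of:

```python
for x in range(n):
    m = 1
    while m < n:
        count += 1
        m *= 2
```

Space complexity: O(1).
Only a constant amount of auxiliary storage is used; nothing grows with n.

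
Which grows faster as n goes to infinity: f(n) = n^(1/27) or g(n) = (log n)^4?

f(n) = n^(1/27) grows faster: any positive power of n dominates any polylog.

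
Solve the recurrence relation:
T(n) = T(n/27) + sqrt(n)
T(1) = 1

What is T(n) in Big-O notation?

Each level contributes sqrt(n/27^k). Geometric series with ratio 1/sqrt(27) < 1 sums to O(sqrt(n)).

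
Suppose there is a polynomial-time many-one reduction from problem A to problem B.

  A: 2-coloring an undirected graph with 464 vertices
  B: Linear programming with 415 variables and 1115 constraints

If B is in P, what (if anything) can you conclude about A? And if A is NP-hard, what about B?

A poly-time reduction A <=_p B means any A-instance can be transformed to a B-instance in poly time.
If B is in P: compose the reduction with B's poly-time algorithm to solve A in poly time, so A is in P.
If A is NP-hard: every NP problem reduces to A, which reduces to B; composing reductions, every NP problem reduces to B, so B is NP-hard.
(Here in fact A is P and B is P.)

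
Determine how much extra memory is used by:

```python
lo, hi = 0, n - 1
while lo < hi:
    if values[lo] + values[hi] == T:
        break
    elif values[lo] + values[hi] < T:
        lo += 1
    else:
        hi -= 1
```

Space complexity: O(1).
Only a constant amount of auxiliary storage is used; nothing grows with n.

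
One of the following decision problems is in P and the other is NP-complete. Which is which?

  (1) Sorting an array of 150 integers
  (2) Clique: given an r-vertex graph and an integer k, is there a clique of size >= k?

(1) is P: merge sort runs in O(n log n).
(2) is NP-complete: complement of Independent Set / Vertex Cover (with k part of the input).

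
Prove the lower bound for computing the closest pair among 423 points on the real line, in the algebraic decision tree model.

Reduction from element distinctness: given 423 reals, the closest-pair distance is 0 iff two are equal. Element distinctness has an Omega(n log n) lower bound in the algebraic decision tree model (Ben-Or). Therefore closest pair on a line also requires Omega(n log n). Sorting then a linear scan achieves this.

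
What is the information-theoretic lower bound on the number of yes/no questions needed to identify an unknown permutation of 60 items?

There are 60! = 8320987112741390144276341183223364380754172606361245952449277696409600000000000000 permutations. Each yes/no question gives at most 1 bit, so at least ceil(log_2(8320987112741390144276341183223364380754172606361245952449277696409600000000000000)) = 273 questions are needed.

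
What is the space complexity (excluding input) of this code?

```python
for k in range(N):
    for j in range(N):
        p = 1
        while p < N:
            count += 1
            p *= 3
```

Space complexity: O(1).
Only a constant amount of auxiliary storage is used; nothing grows with n.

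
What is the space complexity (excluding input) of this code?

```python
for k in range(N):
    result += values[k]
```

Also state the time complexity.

Space complexity: O(1).
Only a constant amount of auxiliary storage is used; nothing grows with n.
Time complexity: O(n).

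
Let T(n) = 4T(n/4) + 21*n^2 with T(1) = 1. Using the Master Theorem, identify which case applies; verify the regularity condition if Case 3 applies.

a=4, b=4, f(n)=21*n^2.
log_4(4) = 1 < 2.
f(n) = Omega(n^(1+epsilon)) for some epsilon > 0, so Case 3 is the candidate.
Regularity: a*f(n/b) = 4*21*(n/4)^2 = (4/16)*21*n^2 <= c*f(n) with c = 4/16 < 1. Satisfied.
Case 3: T(n) = Theta(n^2).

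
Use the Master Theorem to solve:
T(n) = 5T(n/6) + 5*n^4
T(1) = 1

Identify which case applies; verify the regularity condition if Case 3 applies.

a=5, b=6, f(n)=5*n^4.
log_6(5) = 0.8982 < 4.
f(n) = Omega(n^(0.8982+epsilon)) for some epsilon > 0, so Case 3 is the candidate.
Regularity: a*f(n/b) = 5*5*(n/6)^4 = (5/1296)*5*n^4 <= c*f(n) with c = 5/1296 < 1. Satisfied.
Case 3: T(n) = Theta(n^4).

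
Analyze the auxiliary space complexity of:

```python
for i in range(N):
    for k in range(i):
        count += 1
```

Space complexity: O(1).
Only a constant amount of auxiliary storage is used; nothing grows with n.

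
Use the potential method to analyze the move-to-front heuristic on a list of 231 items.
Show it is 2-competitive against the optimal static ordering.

Let Phi = number of inversions between the MTF list and the optimal static list (0 <= Phi <= C(231,2)). Accessing an element at MTF position k and optimal position j: the move-to-front destroys all k-1 inversions in front of it that are not in front in optimal (>= k-j of them) and creates at most j-1 new ones. Amortized cost <= k + (j-1) - (k-j) = 2j - 1 <= 2 * optimal cost.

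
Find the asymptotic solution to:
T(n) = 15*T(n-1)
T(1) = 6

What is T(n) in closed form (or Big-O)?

Each step multiplies by 15. T(n) = T(1)*15^(n-1) = 6*15^(n-1).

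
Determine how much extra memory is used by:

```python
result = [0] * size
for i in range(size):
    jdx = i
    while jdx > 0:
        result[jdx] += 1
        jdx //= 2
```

Space complexity: O(n).
Auxiliary storage grows linearly with the input size n in the worst case.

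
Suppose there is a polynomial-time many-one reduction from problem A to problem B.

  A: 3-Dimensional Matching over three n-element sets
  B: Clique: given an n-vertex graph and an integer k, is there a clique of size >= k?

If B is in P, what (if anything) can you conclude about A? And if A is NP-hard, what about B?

A poly-time reduction A <=_p B means any A-instance can be transformed to a B-instance in poly time.
If B is in P: compose the reduction with B's poly-time algorithm to solve A in poly time, so A is in P.
If A is NP-hard: every NP problem reduces to A, which reduces to B; composing reductions, every NP problem reduces to B, so B is NP-hard.
(Here in fact A is NP-complete and B is NP-complete.)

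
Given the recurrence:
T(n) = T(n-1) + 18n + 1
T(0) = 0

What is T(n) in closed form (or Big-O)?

Dominant term in sum is 18*sum(i, i=1..n) = 18*n*(n+1)/2 = O(n^2).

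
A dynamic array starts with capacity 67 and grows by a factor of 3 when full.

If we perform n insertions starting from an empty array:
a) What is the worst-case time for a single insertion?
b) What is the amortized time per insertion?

(a) Worst-case single insertion: O(n) -- when the array is full at capacity c, the resize copies all c elements, and c can be Theta(n).
(b) Resizes happen at sizes 67, 201, 603, ... Total copy cost for n insertions: 67 + 201 + ... = O(n) (geometric series with ratio 1/3). Amortized cost per insertion: O(n)/n = O(1).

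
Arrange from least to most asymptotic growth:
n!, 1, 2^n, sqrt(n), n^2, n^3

Ordered by growth rate: 1 < sqrt(n) < n^2 < n^3 < 2^n < n!.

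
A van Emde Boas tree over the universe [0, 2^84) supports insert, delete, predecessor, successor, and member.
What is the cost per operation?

vEB recursively partitions [0, 19342813113834066795298816) into sqrt(u) clusters of size sqrt(u). Each operation recurses into either one cluster or the summary, never both: T(u) = T(sqrt(u)) + O(1) => T(u) = O(log log u) = O(log 84). This is worst-case, not just amortized.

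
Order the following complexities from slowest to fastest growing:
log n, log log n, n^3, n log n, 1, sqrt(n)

Ordered by growth rate: 1 < log log n < log n < sqrt(n) < n log n < n^3.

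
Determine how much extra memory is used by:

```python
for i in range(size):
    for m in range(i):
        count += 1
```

Space complexity: O(1).
Only a constant amount of auxiliary storage is used; nothing grows with n.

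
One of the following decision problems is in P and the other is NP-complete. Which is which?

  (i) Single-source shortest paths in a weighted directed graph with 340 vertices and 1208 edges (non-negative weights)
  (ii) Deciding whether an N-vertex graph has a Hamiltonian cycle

(i) is P: Dijkstra's algorithm runs in O((V+E) log V).
(ii) is NP-complete: one of Karp's 21 NP-complete problems.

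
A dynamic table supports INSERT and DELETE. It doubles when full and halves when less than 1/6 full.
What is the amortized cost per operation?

Using potential function Phi = |2*num_items - table_size| when load > 1/2, and Phi = table_size/2 - num_items otherwise. The gap of 1/6 vs 1/2 for shrinking prevents thrashing. Both insert and delete have O(1) amortized cost.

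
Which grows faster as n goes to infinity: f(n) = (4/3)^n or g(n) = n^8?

f(n) = (4/3)^n grows faster: (4/3)^n is exponential with base 4/3 > 1, dominating every polynomial.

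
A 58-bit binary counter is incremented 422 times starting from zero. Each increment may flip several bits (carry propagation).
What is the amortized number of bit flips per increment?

Bit i flips on every 2^i-th increment, so over 422 increments bit i flips floor(422/2^i) times. Summing over i: total flips < 2 * 422. Amortized: < 2 = O(1) per increment.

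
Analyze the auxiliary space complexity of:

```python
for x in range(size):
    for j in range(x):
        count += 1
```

Space complexity: O(1).
Only a constant amount of auxiliary storage is used; nothing grows with n.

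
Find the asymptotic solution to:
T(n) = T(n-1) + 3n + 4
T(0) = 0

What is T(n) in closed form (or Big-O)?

Dominant term in sum is 3*sum(i, i=1..n) = 3*n*(n+1)/2 = O(n^2).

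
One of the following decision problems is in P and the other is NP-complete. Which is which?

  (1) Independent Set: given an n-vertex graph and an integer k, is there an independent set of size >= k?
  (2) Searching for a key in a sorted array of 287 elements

(1) is NP-complete: complement of Clique (with k part of the input).
(2) is P: binary search runs in O(log n).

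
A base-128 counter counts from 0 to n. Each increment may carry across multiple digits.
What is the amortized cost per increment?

Digit at position i changes every 128^i increments. Total digit changes over n increments: n * 128/(128-1) = O(n). Amortized: O(1).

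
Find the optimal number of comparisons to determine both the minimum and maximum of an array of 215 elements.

Naive approach: 428 comparisons (214 for max + 214 for min).
Optimal: Compare elements in pairs first (floor(n/2) = 107 comparisons), then find max among winners and min among losers (107 comparisons each).
Total: ceil(3n/2) - 2 = 321 comparisons. An adversary argument shows this is also a lower bound.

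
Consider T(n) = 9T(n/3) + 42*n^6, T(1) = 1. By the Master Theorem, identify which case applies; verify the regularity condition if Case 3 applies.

a=9, b=3, f(n)=42*n^6.
log_3(9) = 2 < 6.
f(n) = Omega(n^(2+epsilon)) for some epsilon > 0, so Case 3 is the candidate.
Regularity: a*f(n/b) = 9*42*(n/3)^6 = (9/729)*42*n^6 <= c*f(n) with c = 9/729 < 1. Satisfied.
Case 3: T(n) = Theta(n^6).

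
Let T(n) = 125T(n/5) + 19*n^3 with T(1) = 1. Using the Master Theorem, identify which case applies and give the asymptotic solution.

a=125, b=5, f(n)=19*n^3.
log_5(125) = 3, so n^(log_b(a)) = n^3.
f(n) = Theta(n^3), so Case 2 applies.
T(n) = Theta(n^3 log n).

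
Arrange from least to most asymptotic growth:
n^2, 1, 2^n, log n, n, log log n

Ordered by growth rate: 1 < log log n < log n < n < n^2 < 2^n.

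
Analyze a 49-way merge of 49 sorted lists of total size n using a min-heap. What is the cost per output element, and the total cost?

Maintain a min-heap of size 49 holding the current head of each list. Each output step does one extract-min (O(log 49)) and one insert of that list's next element (O(log 49)). Each of the n elements passes through the heap exactly once, so the total cost is O(n log 49), i.e. O(log 49) per output element.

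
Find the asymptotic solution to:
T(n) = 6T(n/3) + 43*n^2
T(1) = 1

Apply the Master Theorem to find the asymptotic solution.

a=6, b=3, f(n)=43*n^2. log_3(6) = 1.631 < 2. Case 3: T(n) = O(n^2).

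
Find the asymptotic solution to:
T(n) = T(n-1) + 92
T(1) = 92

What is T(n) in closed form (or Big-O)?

Unrolling: T(n) = T(n-1) + 92 = T(n-2) + 2*92 = ... = T(1) + (n-1)*92 = 92 + (n-1)*92 = 92n.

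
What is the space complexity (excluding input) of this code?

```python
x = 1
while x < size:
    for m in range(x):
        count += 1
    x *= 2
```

Space complexity: O(1).
Only a constant amount of auxiliary storage is used; nothing grows with n.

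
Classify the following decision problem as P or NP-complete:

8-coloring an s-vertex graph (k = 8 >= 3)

This problem is NP-complete: graph k-coloring for k>=3 is NP-complete by reduction from 3-SAT.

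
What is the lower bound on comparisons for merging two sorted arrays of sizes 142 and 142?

Adversary argument: with sizes 142 and 142 (differing by at most 1), interleave the two arrays so that every consecutive pair in the output comes from different inputs. Then each of the 283 adjacent output pairs must be directly compared, or the algorithm cannot determine their relative order. So 283 comparisons are necessary; standard merge achieves this.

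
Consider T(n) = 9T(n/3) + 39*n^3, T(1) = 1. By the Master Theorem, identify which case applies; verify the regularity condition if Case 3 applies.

a=9, b=3, f(n)=39*n^3.
log_3(9) = 2 < 3.
f(n) = Omega(n^(2+epsilon)) for some epsilon > 0, so Case 3 is the candidate.
Regularity: a*f(n/b) = 9*39*(n/3)^3 = (9/27)*39*n^3 <= c*f(n) with c = 9/27 < 1. Satisfied.
Case 3: T(n) = Theta(n^3).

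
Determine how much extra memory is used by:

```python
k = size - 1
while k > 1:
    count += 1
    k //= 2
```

Space complexity: O(1).
Only a constant amount of auxiliary storage is used; nothing grows with n.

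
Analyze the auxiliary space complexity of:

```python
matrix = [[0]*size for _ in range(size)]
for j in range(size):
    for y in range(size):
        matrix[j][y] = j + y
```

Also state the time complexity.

Space complexity: O(n^2).
A 2D structure of size n x n is allocated.
Time complexity: O(n^2).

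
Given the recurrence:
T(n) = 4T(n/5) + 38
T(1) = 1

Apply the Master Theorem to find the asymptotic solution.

a=4, b=5, f(n)=38. log_5(4) = 0.8614. Case 1 of Master Theorem: T(n) = O(n^0.8614).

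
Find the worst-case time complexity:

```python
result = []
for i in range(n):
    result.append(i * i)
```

Time complexity: O(n).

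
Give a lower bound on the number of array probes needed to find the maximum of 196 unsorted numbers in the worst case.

Adversary: any unprobed cell could hold a value larger than everything seen so far. If fewer than 196 cells are probed, the adversary places the max in an unprobed cell. So all 196 cells must be examined; together with 196-1 comparisons this is tight.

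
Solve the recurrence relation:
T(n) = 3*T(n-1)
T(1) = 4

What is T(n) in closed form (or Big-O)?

Each step multiplies by 3. T(n) = T(1)*3^(n-1) = 4*3^(n-1).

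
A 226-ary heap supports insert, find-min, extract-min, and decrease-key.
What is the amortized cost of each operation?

The 226-ary heap has height O(log_226 n). Insert sifts up: O(log_226 n). Find-min reads the root: O(1). Extract-min sifts down comparing 226 children per level: O(226 * log_226 n). Decrease-key sifts up: O(log_226 n).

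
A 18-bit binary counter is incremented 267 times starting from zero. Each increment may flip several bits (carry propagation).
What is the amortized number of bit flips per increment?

Bit i flips on every 2^i-th increment, so over 267 increments bit i flips floor(267/2^i) times. Summing over i: total flips < 2 * 267. Amortized: < 2 = O(1) per increment.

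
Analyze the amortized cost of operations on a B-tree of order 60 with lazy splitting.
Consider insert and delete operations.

In a B-tree of order 60, a node splits when it has 60 keys. With lazy splitting, we use potential Phi = number of full nodes + number of near-empty nodes. Each split costs O(1) but reduces potential. Between splits, at least 30 insertions must occur in that node. Amortized structural cost is O(1) per operation, plus O(log_60 n) traversal.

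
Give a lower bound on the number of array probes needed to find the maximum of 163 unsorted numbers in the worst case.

Adversary: any unprobed cell could hold a value larger than everything seen so far. If fewer than 163 cells are probed, the adversary places the max in an unprobed cell. So all 163 cells must be examined; together with 163-1 comparisons this is tight.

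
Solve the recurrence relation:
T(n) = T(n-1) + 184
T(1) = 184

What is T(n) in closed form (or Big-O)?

Unrolling: T(n) = T(n-1) + 184 = T(n-2) + 2*184 = ... = T(1) + (n-1)*184 = 184 + (n-1)*184 = 184n.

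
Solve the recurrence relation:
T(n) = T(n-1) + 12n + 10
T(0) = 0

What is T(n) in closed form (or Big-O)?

Dominant term in sum is 12*sum(i, i=1..n) = 12*n*(n+1)/2 = O(n^2).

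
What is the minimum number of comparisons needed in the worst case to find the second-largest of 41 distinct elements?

Lower bound: finding the max needs 41-1 comparisons. By the adversary weight-doubling argument, the max must personally win >= ceil(log_2(41)) = 6 comparisons; the 2nd-largest is among those 6 losers, needing 6-1 more comparisons. Total >= 41-1 + 6-1 = 45. A balanced knockout tournament achieves this.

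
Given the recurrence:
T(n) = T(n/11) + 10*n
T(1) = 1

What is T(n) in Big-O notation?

Geometric series: 10*n*(1 + 1/11 + 1/11^2 + ...) = O(n). T(n) = O(n).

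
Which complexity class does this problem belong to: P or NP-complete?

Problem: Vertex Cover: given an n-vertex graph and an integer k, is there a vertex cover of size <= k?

This problem is NP-complete: one of Karp's 21 NP-complete problems (with k part of the input; for any fixed constant k it is in P).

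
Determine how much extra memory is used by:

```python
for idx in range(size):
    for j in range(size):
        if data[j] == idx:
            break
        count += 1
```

Space complexity: O(1).
Only a constant amount of auxiliary storage is used; nothing grows with n.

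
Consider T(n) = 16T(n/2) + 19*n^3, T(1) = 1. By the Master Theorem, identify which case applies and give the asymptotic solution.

a=16, b=2, f(n)=19*n^3.
log_2(16) = 4 > 3.
Since f(n) = O(n^3) is polynomially smaller than n^4, Case 1 applies.
T(n) = Theta(n^4).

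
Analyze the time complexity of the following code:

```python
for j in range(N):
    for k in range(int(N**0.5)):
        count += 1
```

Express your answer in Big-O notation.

Time complexity: O(n * sqrt(n)).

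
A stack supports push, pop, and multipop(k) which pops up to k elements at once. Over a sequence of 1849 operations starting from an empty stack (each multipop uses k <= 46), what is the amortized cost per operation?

Each element is pushed exactly once and popped at most once (whether by pop or as part of a multipop). So the total number of individual pops over the whole sequence is at most the number of pushes, which is at most 1849. Total work <= 2 * 1849, hence O(1) amortized per operation.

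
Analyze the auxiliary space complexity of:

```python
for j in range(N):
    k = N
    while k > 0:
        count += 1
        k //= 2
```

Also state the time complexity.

Space complexity: O(1).
Only a constant amount of auxiliary storage is used; nothing grows with n.
Time complexity: O(n log n).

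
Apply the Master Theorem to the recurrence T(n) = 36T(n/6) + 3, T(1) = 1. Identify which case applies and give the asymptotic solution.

a=36, b=6, f(n)=3.
log_6(36) = 2 > 0.
Since f(n) = O(n^0) is polynomially smaller than n^2, Case 1 applies.
T(n) = Theta(n^2).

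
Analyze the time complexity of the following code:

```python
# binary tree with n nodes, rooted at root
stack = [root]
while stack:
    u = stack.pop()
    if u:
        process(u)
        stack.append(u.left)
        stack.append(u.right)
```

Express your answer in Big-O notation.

Time complexity: O(n).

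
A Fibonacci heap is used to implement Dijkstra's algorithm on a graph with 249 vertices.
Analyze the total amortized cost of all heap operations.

Dijkstra performs 249 insert, 249 extract-min, and at most E decrease-key operations. With Fibonacci heap: insert O(1) amortized, extract-min O(log n) amortized, decrease-key O(1) amortized. Total with n = 249: O(n * 1 + n * log n + E * 1) = O(n log n + E).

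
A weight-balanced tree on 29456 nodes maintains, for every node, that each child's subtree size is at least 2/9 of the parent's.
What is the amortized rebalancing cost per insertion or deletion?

With balance ratio 2/9, tree height is O(log_{9/2}(29456)) = O(log n). A rebalance at a node of size s costs O(s) but requires Omega(s) updates in that subtree to retrigger. Summed over the O(log n) ancestors of the touched leaf, amortized rebalancing is O(log n).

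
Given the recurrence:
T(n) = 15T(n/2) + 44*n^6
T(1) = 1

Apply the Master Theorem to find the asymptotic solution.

a=15, b=2, f(n)=44*n^6. log_2(15) = 3.907 < 6. Case 3: T(n) = O(n^6).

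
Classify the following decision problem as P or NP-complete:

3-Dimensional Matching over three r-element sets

This problem is NP-complete: one of Karp's 21 NP-complete problems.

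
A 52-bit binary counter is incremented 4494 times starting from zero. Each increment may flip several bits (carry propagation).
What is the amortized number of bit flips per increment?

Bit i flips on every 2^i-th increment, so over 4494 increments bit i flips floor(4494/2^i) times. Summing over i: total flips < 2 * 4494. Amortized: < 2 = O(1) per increment.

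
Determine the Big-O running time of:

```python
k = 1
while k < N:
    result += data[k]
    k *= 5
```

Time complexity: O(log n).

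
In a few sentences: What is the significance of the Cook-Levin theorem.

The Cook-Levin theorem proves that SAT is NP-complete. It was the first problem shown to be NP-complete, establishing the foundation for proving other problems NP-complete via reductions from SAT.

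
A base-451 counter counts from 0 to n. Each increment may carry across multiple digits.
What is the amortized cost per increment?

Digit at position i changes every 451^i increments. Total digit changes over n increments: n * 451/(451-1) = O(n). Amortized: O(1).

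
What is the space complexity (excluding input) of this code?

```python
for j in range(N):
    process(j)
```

Space complexity: O(1).
Only a constant amount of auxiliary storage is used; nothing grows with n.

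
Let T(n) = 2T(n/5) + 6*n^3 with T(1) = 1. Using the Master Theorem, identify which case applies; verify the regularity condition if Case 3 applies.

a=2, b=5, f(n)=6*n^3.
log_5(2) = 0.4307 < 3.
f(n) = Omega(n^(0.4307+epsilon)) for some epsilon > 0, so Case 3 is the candidate.
Regularity: a*f(n/b) = 2*6*(n/5)^3 = (2/125)*6*n^3 <= c*f(n) with c = 2/125 < 1. Satisfied.
Case 3: T(n) = Theta(n^3).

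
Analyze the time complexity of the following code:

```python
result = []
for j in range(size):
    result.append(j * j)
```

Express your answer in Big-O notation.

Time complexity: O(n).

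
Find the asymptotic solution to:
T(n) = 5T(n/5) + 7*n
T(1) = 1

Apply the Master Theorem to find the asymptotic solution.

a=5, b=5, f(n)=7*n. log_5(5) = 1. Case 2: T(n) = O(n log n).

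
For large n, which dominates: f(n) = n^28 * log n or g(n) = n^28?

f(n) = n^28 * log n grows faster: extra log n factor -> infinity.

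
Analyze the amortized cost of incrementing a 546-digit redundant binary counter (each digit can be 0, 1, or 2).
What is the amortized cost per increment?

A redundant counter on 546 digits allows digit values 0, 1, 2. Increment adds 1 to the least significant digit and carries any 2 to a 0 plus +1 on the next digit. With potential Phi = (number of 2-digits), each increment does O(1) actual work plus a chain of carries, each of which decreases Phi by 1. Amortized O(1).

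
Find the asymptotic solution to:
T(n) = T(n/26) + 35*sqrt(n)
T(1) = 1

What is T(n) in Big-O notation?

Each level contributes sqrt(n/26^k). Geometric series with ratio 1/sqrt(26) < 1 sums to O(sqrt(n)).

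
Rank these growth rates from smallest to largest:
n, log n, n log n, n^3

Ordered by growth rate: log n < n < n log n < n^3.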